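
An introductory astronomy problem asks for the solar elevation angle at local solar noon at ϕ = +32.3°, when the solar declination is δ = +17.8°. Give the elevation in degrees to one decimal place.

At local noon the hour angle is zero, so the zenith angle equals |ϕ − δ| = |+32.3° − (+17.800°)| = 14.500°.
Elevation = 90° − 14.500° = 75.5°.

75.5°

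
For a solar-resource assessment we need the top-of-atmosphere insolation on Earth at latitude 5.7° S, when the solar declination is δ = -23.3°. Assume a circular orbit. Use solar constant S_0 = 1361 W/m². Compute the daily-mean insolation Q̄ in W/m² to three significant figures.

Q̄ ≈ 423 W/m²

cos h₀ = −tan(-5.7°) tan(-23.300°) = -0.0430, h₀ = 1.6138 rad.
Bracket: h₀ sin ϕ sin δ + cos ϕ cos δ sin h₀ = 1.6138×-0.09932×-0.39555 + 0.99506×0.91845×0.99908 = 0.063400 + 0.913072 = 0.976472.
Q̄ = (S_0/π) × [bracket] = (1361/π) × 0.976472 = 423.0 W/m².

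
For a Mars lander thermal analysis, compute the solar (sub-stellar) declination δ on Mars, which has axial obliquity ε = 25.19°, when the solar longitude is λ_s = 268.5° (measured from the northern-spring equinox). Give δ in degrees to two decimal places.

δ = -25.18°

sin δ = sin ε · sin λ_s = sin 25.19° × sin 268.5° = -0.425476.
δ = arcsin(-0.425476) = -25.18°.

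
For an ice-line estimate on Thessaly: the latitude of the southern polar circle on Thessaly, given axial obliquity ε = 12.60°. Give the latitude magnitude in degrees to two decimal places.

The polar circle is the lowest latitude that experiences at least one full rotation of continuous darkness at the northern-summer solstice; it lies at |φ| = 90° − ε = 90° − 12.60° = 77.40°.

77.40°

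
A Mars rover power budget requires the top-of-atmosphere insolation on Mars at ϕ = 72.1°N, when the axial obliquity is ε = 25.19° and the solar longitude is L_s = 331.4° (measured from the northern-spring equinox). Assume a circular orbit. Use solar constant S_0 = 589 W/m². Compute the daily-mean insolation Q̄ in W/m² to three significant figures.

Q̄ ≈ 11.5 W/m²

Solar declination: sin δ = sin ε · sin L_s = sin 25.19° × sin 331.4° = -0.20374, so δ = -11.756°.
cos h₀ = −tan(+72.1°) tan(-11.756°) = 0.6443, h₀ = 0.8707 rad.
Bracket: h₀ sin ϕ sin δ + cos ϕ cos δ sin h₀ = 0.8707×0.95159×-0.20374 + 0.30736×0.97902×0.76476 = -0.168809 + 0.230125 = 0.061316.
Q̄ = (S_0/π) × [bracket] = (589/π) × 0.061316 = 11.50 W/m².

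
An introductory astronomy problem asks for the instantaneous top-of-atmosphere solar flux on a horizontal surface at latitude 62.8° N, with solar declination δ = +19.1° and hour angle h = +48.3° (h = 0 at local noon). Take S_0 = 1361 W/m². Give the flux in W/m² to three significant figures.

cos θ_z = sin ϕ sin δ + cos ϕ cos δ cos h = 0.291033 + 0.287336 = 0.578369.
Flux = S_0 · cos θ_z = 1361 × 0.578369 = 787.2 W/m².

787 W/m²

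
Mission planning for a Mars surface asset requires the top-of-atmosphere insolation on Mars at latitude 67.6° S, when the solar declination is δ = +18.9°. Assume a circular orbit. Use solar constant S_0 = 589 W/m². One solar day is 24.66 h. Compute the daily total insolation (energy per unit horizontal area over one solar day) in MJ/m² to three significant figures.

cos h₀ = −tan(-67.6°) tan(+18.900°) = 0.8307, h₀ = 0.5905 rad.
Bracket: h₀ sin ϕ sin δ + cos ϕ cos δ sin h₀ = 0.5905×-0.92455×0.32392 + 0.38107×0.94609×0.55677 = -0.176843 + 0.200730 = 0.023887.
Q̄ = (S_0/π) × [bracket] = (589/π) × 0.023887 = 4.4784 W/m².
Daily total = Q̄ × 24.66 h × 3600 s/h = 4.4784 × 24.66 × 3600 / 10⁶ = 0.3976 MJ/m².

0.398 MJ/m²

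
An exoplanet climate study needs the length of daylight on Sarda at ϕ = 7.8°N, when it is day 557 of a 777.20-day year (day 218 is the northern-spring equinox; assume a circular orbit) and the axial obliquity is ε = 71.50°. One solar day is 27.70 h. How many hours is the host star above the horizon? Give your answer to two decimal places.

Solar longitude: L_s = 360° × (557 − 218)/777.20 = 157.025°.
sin δ = sin 71.50° × sin 157.025° = 0.37016, so δ = +21.725°.
cos h₀ = −tan ϕ · tan δ = −tan(+7.8°) × tan(+21.725°) = -0.0546, so h₀ = 1.6254 rad = 93.13°.
Daylight = 2h₀/(2π) × 27.70 h = (1.6254/π) × 27.70 = 14.33 h.

14.33 h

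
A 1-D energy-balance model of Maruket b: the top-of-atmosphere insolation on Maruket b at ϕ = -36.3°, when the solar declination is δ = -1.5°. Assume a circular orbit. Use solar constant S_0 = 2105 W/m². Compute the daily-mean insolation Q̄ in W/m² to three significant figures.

cos h₀ = −tan(-36.3°) tan(-1.500°) = -0.0192, h₀ = 1.5900 rad.
Bracket: h₀ sin ϕ sin δ + cos ϕ cos δ sin h₀ = 1.5900×-0.59201×-0.02618 + 0.80593×0.99966×0.99981 = 0.024643 + 0.805503 = 0.830146.
Q̄ = (S_0/π) × [bracket] = (2105/π) × 0.830146 = 556.2 W/m².

Q̄ ≈ 556 W/m²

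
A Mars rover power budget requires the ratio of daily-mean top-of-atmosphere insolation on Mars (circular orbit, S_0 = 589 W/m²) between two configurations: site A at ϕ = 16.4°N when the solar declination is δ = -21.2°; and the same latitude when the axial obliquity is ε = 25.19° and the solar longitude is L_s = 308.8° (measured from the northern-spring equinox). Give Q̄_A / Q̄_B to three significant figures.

Q̄_A / Q̄_B ≈ 0.970

— Configuration A (ϕ=+16.4°):
cos h₀ = −tan(+16.4°) tan(-21.200°) = 0.1142, h₀ = 1.4564 rad.
Bracket: h₀ sin ϕ sin δ + cos ϕ cos δ sin h₀ = 1.4564×0.28234×-0.36162 + 0.95931×0.93232×0.99346 = -0.148698 + 0.888535 = 0.739837.
Q̄ = (S_0/π) × [bracket] = (589/π) × 0.739837 = 138.71 W/m².
— Configuration B (ϕ=+16.4°):
Solar declination: sin δ = sin ε · sin L_s = sin 25.19° × sin 308.8° = -0.33170, so δ = -19.372°.
cos h₀ = −tan(+16.4°) tan(-19.372°) = 0.1035, h₀ = 1.4671 rad.
Bracket: h₀ sin ϕ sin δ + cos ϕ cos δ sin h₀ = 1.4671×0.28234×-0.33170 + 0.95931×0.94338×0.99463 = -0.137397 + 0.900134 = 0.762737.
Q̄ = (S_0/π) × [bracket] = (589/π) × 0.762737 = 143.00 W/m².
Ratio Q̄_A / Q̄_B = 138.71 / 143.00 = 0.9700.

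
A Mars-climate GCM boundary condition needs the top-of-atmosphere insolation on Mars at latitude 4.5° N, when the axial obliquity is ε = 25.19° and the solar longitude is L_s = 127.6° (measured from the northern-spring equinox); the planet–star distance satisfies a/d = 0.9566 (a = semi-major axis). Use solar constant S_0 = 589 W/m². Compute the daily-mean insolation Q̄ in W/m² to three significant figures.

Solar declination: sin δ = sin ε · sin L_s = sin 25.19° × sin 127.6° = 0.33722, so δ = +19.707°.
cos h₀ = −tan(+4.5°) tan(+19.707°) = -0.0282, h₀ = 1.5990 rad.
Bracket: h₀ sin ϕ sin δ + cos ϕ cos δ sin h₀ = 1.5990×0.07846×0.33722 + 0.99692×0.94143×0.99960 = 0.042307 + 0.938155 = 0.980462.
Inverse-square distance factor (a/d)² = 0.9566² = 0.915084.
Q̄ = (S_0/π) × 0.915084 × [bracket] = (589/π) × 0.915084 × 0.980462 = 168.2 W/m².

Q̄ ≈ 168 W/m²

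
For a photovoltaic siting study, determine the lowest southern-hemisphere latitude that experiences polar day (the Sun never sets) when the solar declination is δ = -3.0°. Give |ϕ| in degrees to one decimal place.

|ϕ| = 87.0°

Polar day requires cos h₀ = −tan ϕ tan δ ≤ −1, i.e. tan ϕ tan δ ≥ 1.
The boundary is |tan ϕ| · |tan δ| = 1, so |ϕ| = 90° − |δ| = 90° − 3.0° = 87.0° in the southern hemisphere.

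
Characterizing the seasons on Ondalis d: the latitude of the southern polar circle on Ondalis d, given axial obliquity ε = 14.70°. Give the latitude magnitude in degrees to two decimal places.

The polar circle is the lowest latitude that experiences at least one full rotation of continuous darkness at the northern-summer solstice; it lies at |φ| = 90° − ε = 90° − 14.70° = 75.30°.

75.30°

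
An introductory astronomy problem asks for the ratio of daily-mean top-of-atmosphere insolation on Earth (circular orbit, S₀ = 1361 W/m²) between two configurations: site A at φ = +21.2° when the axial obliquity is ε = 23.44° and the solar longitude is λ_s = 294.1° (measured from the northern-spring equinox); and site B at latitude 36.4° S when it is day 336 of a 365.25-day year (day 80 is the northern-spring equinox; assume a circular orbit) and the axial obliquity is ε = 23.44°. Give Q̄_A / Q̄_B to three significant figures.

— Configuration A (φ=+21.2°):
Solar declination: sin δ = sin ε · sin λ_s = sin 23.44° × sin 294.1° = -0.36311, so δ = -21.292°.
cos H₀ = −tan(+21.2°) tan(-21.292°) = 0.1512, H₀ = 1.4191 rad.
Bracket: H₀ sin φ sin δ + cos φ cos δ sin H₀ = 1.4191×0.36162×-0.36311 + 0.93232×0.93174×0.98851 = -0.186339 + 0.858699 = 0.672360.
Q̄ = (S₀/π) × [bracket] = (1361/π) × 0.672360 = 291.28 W/m².
— Configuration B (φ=-36.4°):
Solar longitude: λ_s = 360° × (336 − 80)/365.25 = 252.320°.
sin δ = sin 23.44° × sin 252.320° = -0.37900, so δ = -22.272°.
cos H₀ = −tan(-36.4°) tan(-22.272°) = -0.3019, H₀ = 1.8775 rad.
Bracket: H₀ sin φ sin δ + cos φ cos δ sin H₀ = 1.8775×-0.59342×-0.37900 + 0.80489×0.92540×0.95332 = 0.422261 + 0.710076 = 1.132337.
Q̄ = (S₀/π) × [bracket] = (1361/π) × 1.132337 = 490.55 W/m².
Ratio Q̄_A / Q̄_B = 291.28 / 490.55 = 0.5938.

Q̄_A / Q̄_B ≈ 0.594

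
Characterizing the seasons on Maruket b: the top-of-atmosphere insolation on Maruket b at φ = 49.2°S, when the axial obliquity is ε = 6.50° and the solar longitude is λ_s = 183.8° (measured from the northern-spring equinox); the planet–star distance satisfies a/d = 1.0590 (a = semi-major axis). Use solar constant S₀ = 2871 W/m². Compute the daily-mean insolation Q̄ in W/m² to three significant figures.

Solar declination: sin δ = sin ε · sin λ_s = sin 6.50° × sin 183.8° = -0.00750, so δ = -0.430°.
cos H₀ = −tan(-49.2°) tan(-0.430°) = -0.0087, H₀ = 1.5795 rad.
Bracket: H₀ sin φ sin δ + cos φ cos δ sin H₀ = 1.5795×-0.75700×-0.00750 + 0.65342×0.99997×0.99996 = 0.008968 + 0.653374 = 0.662342.
Inverse-square distance factor (a/d)² = 1.0590² = 1.121481.
Q̄ = (S₀/π) × 1.121481 × [bracket] = (2871/π) × 1.121481 × 0.662342 = 678.8 W/m².

Q̄ ≈ 679 W/m²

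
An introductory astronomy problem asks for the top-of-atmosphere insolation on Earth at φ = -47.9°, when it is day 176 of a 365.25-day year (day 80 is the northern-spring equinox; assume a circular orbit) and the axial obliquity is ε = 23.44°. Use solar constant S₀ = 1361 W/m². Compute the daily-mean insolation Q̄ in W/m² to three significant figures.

Solar longitude: λ_s = 360° × (176 − 80)/365.25 = 94.620°.
sin δ = sin 23.44° × sin 94.620° = 0.39650, so δ = +23.359°.
cos H₀ = −tan(-47.9°) tan(+23.359°) = 0.4780, H₀ = 1.0724 rad.
Bracket: H₀ sin φ sin δ + cos φ cos δ sin H₀ = 1.0724×-0.74198×0.39650 + 0.67043×0.91804×0.87837 = -0.315495 + 0.540621 = 0.225126.
Q̄ = (S₀/π) × [bracket] = (1361/π) × 0.225126 = 97.53 W/m².

Q̄ ≈ 97.5 W/m²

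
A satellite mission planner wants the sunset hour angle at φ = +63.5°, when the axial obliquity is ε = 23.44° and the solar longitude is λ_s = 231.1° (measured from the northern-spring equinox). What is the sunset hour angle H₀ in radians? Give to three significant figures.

H₀ = 0.859 rad

Solar declination: sin δ = sin ε · sin λ_s = sin 23.44° × sin 231.1° = -0.30958, so δ = -18.034°.
cos H₀ = −tan φ · tan δ = −tan(+63.5°) × tan(-18.034°) = 0.6530, so H₀ = 0.8593 rad = 49.23°.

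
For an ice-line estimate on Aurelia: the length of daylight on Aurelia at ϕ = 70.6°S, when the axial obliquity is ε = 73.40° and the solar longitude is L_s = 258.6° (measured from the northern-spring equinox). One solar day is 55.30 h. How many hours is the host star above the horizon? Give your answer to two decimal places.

Solar declination: sin δ = sin ε · sin L_s = sin 73.40° × sin 258.6° = -0.93942, so δ = -69.954°.
Sunrise equation: cos h₀ = −tan ϕ · tan δ = -7.7823 ≤ −1, so the host star never sets (polar day) and h₀ = π.
Daylight = 2h₀/(2π) × 55.30 h = (3.1416/π) × 55.30 = 55.30 h.

55.30 h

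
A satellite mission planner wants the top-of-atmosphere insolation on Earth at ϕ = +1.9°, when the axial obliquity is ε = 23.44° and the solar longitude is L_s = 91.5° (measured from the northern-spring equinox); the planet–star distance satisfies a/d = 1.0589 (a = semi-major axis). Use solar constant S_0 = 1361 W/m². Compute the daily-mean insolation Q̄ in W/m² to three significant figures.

Q̄ ≈ 456 W/m²

Solar declination: sin δ = sin ε · sin L_s = sin 23.44° × sin 91.5° = 0.39765, so δ = +23.431°.
cos h₀ = −tan(+1.9°) tan(+23.431°) = -0.0144, h₀ = 1.5852 rad.
Bracket: h₀ sin ϕ sin δ + cos ϕ cos δ sin h₀ = 1.5852×0.03316×0.39765 + 0.99945×0.91754×0.99990 = 0.020903 + 0.916944 = 0.937847.
Inverse-square distance factor (a/d)² = 1.0589² = 1.121269.
Q̄ = (S_0/π) × 1.121269 × [bracket] = (1361/π) × 1.121269 × 0.937847 = 455.6 W/m².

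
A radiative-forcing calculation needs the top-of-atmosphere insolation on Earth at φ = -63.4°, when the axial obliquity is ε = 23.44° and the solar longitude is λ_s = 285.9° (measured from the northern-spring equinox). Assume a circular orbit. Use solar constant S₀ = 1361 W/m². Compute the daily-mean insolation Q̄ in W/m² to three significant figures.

Q̄ ≈ 478 W/m²

Solar declination: sin δ = sin ε · sin λ_s = sin 23.44° × sin 285.9° = -0.38257, so δ = -22.493°.
cos H₀ = −tan(-63.4°) tan(-22.493°) = -0.8269, H₀ = 2.5443 rad.
Bracket: H₀ sin φ sin δ + cos φ cos δ sin H₀ = 2.5443×-0.89415×-0.38257 + 0.44776×0.92393×0.56238 = 0.870341 + 0.232656 = 1.102997.
Q̄ = (S₀/π) × [bracket] = (1361/π) × 1.102997 = 477.8 W/m².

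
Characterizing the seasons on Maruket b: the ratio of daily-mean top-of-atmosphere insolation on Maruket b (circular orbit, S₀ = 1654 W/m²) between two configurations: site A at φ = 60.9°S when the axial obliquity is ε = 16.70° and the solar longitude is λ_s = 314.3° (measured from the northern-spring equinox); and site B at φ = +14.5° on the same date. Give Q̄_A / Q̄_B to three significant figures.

— Configuration A (φ=-60.9°):
Solar declination: sin δ = sin ε · sin λ_s = sin 16.70° × sin 314.3° = -0.20566, so δ = -11.868°.
cos H₀ = −tan(-60.9°) tan(-11.868°) = -0.3776, H₀ = 1.9580 rad.
Bracket: H₀ sin φ sin δ + cos φ cos δ sin H₀ = 1.9580×-0.87377×-0.20566 + 0.48634×0.97862×0.92598 = 0.351852 + 0.440713 = 0.792565.
Q̄ = (S₀/π) × [bracket] = (1654/π) × 0.792565 = 417.27 W/m².
— Configuration B (φ=+14.5°):
cos H₀ = −tan(+14.5°) tan(-11.868°) = 0.0543, H₀ = 1.5164 rad.
Bracket: H₀ sin φ sin δ + cos φ cos δ sin H₀ = 1.5164×0.25038×-0.20566 + 0.96815×0.97862×0.99852 = -0.078084 + 0.946049 = 0.867965.
Q̄ = (S₀/π) × [bracket] = (1654/π) × 0.867965 = 456.97 W/m².
Ratio Q̄_A / Q̄_B = 417.27 / 456.97 = 0.9131.

Q̄_A / Q̄_B ≈ 0.913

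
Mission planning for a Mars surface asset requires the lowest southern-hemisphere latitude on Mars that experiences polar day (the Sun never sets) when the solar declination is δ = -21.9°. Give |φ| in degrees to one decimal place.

|φ| = 68.1°

Polar day requires cos H₀ = −tan φ tan δ ≤ −1, i.e. tan φ tan δ ≥ 1.
The boundary is |tan φ| · |tan δ| = 1, so |φ| = 90° − |δ| = 90° − 21.9° = 68.1° in the southern hemisphere.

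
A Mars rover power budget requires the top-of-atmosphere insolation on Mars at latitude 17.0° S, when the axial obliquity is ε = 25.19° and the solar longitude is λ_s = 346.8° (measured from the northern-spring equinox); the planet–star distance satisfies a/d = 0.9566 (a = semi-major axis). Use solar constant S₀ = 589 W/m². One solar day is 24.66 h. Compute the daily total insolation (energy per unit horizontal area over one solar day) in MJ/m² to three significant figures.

Solar declination: sin δ = sin ε · sin λ_s = sin 25.19° × sin 346.8° = -0.09719, so δ = -5.577°.
cos H₀ = −tan(-17.0°) tan(-5.577°) = -0.0299, H₀ = 1.6007 rad.
Bracket: H₀ sin φ sin δ + cos φ cos δ sin H₀ = 1.6007×-0.29237×-0.09719 + 0.95630×0.99527×0.99955 = 0.045485 + 0.951348 = 0.996833.
Inverse-square distance factor (a/d)² = 0.9566² = 0.915084.
Q̄ = (S₀/π) × 0.915084 × [bracket] = (589/π) × 0.915084 × 0.996833 = 171.02 W/m².
Daily total = Q̄ × 24.66 h × 3600 s/h = 171.02 × 24.66 × 3600 / 10⁶ = 15.18 MJ/m².

15.2 MJ/m²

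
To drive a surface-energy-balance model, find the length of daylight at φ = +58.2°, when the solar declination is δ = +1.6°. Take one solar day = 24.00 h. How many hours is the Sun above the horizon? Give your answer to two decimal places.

cos H₀ = −tan φ · tan δ = −tan(+58.2°) × tan(+1.600°) = -0.0451, so H₀ = 1.6159 rad = 92.58°.
Daylight = 2H₀/(2π) × 24.00 h = (1.6159/π) × 24.00 = 12.34 h.

12.34 h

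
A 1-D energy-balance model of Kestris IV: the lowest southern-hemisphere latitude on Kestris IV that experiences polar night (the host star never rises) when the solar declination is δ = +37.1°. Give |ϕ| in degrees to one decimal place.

|ϕ| = 52.9°

Polar night requires cos h₀ = −tan ϕ tan δ ≥ 1, i.e. tan ϕ tan δ ≤ −1.
The boundary is |tan ϕ| · |tan δ| = 1, so |ϕ| = 90° − |δ| = 90° − 37.1° = 52.9° in the southern hemisphere.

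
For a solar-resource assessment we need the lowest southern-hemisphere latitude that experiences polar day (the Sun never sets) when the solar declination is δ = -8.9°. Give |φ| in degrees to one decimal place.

Polar day requires cos H₀ = −tan φ tan δ ≤ −1, i.e. tan φ tan δ ≥ 1.
The boundary is |tan φ| · |tan δ| = 1, so |φ| = 90° − |δ| = 90° − 8.9° = 81.1° in the southern hemisphere.

|φ| = 81.1°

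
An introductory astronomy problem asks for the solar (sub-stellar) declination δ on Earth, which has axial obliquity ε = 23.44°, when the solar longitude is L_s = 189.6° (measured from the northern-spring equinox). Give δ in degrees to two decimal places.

δ = -3.80°

sin δ = sin ε · sin L_s = sin 23.44° × sin 189.6° = -0.066339.
δ = arcsin(-0.066339) = -3.80°.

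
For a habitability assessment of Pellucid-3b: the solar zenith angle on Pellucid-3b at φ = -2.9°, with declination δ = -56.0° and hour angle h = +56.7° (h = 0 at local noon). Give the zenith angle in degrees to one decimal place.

cos θ_z = sin φ sin δ + cos φ cos δ cos h = 0.041943 + 0.306616 = 0.348559.
θ_z = arccos(0.348559) = 69.6°.

θ_z = 69.6°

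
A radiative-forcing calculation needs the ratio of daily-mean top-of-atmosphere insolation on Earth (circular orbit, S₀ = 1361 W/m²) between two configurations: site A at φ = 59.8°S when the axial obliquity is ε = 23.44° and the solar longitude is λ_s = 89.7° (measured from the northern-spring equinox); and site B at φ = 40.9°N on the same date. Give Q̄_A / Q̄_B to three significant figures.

Q̄_A / Q̄_B ≈ 0.0493

— Configuration A (φ=-59.8°):
Solar declination: sin δ = sin ε · sin λ_s = sin 23.44° × sin 89.7° = 0.39778, so δ = +23.440°.
cos H₀ = −tan(-59.8°) tan(+23.440°) = 0.7449, H₀ = 0.7304 rad.
Bracket: H₀ sin φ sin δ + cos φ cos δ sin H₀ = 0.7304×-0.86427×0.39778 + 0.50302×0.91748×0.66714 = -0.251104 + 0.307892 = 0.056788.
Q̄ = (S₀/π) × [bracket] = (1361/π) × 0.056788 = 24.602 W/m².
— Configuration B (φ=+40.9°):
cos H₀ = −tan(+40.9°) tan(+23.440°) = -0.3756, H₀ = 1.9558 rad.
Bracket: H₀ sin φ sin δ + cos φ cos δ sin H₀ = 1.9558×0.65474×0.39778 + 0.75585×0.91748×0.92680 = 0.509373 + 0.642715 = 1.152088.
Q̄ = (S₀/π) × [bracket] = (1361/π) × 1.152088 = 499.11 W/m².
Ratio Q̄_A / Q̄_B = 24.602 / 499.11 = 0.04929.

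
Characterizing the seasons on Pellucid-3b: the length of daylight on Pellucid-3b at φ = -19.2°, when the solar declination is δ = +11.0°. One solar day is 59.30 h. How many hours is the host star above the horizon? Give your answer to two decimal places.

cos H₀ = −tan φ · tan δ = −tan(-19.2°) × tan(+11.000°) = 0.0677, so H₀ = 1.5031 rad = 86.12°.
Daylight = 2H₀/(2π) × 59.30 h = (1.5031/π) × 59.30 = 28.37 h.

28.37 h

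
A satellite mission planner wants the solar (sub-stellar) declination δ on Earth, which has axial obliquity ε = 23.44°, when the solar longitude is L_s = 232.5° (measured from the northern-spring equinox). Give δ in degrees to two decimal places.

δ = -18.40°

sin δ = sin ε · sin L_s = sin 23.44° × sin 232.5° = -0.315587.
δ = arcsin(-0.315587) = -18.40°.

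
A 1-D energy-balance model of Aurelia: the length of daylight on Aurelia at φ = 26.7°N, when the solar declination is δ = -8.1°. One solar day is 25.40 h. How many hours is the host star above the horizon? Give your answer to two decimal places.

12.12 h

cos H₀ = −tan φ · tan δ = −tan(+26.7°) × tan(-8.100°) = 0.0716, so H₀ = 1.4992 rad = 85.90°.
Daylight = 2H₀/(2π) × 25.40 h = (1.4992/π) × 25.40 = 12.12 h.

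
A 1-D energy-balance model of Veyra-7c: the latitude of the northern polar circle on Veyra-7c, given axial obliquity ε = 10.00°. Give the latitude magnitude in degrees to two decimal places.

The polar circle is the lowest latitude that experiences at least one full rotation of continuous daylight at the northern-summer solstice; it lies at |ϕ| = 90° − ε = 90° − 10.00° = 80.00°.

80.00°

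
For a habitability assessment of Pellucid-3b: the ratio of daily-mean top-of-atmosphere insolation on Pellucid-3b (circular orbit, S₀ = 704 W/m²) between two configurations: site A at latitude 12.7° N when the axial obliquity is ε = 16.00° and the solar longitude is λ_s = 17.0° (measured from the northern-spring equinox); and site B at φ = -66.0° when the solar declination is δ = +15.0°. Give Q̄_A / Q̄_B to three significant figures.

— Configuration A (φ=+12.7°):
Solar declination: sin δ = sin ε · sin λ_s = sin 16.00° × sin 17.0° = 0.08059, so δ = +4.622°.
cos H₀ = −tan(+12.7°) tan(+4.622°) = -0.0182, H₀ = 1.5890 rad.
Bracket: H₀ sin φ sin δ + cos φ cos δ sin H₀ = 1.5890×0.21985×0.08059 + 0.97553×0.99675×0.99983 = 0.028153 + 0.972194 = 1.000347.
Q̄ = (S₀/π) × [bracket] = (704/π) × 1.000347 = 224.17 W/m².
— Configuration B (φ=-66.0°):
cos H₀ = −tan(-66.0°) tan(+15.000°) = 0.6018, H₀ = 0.9250 rad.
Bracket: H₀ sin φ sin δ + cos φ cos δ sin H₀ = 0.9250×-0.91355×0.25882 + 0.40674×0.96593×0.79863 = -0.218712 + 0.313768 = 0.095056.
Q̄ = (S₀/π) × [bracket] = (704/π) × 0.095056 = 21.301 W/m².
Ratio Q̄_A / Q̄_B = 224.17 / 21.301 = 10.52.

Q̄_A / Q̄_B ≈ 10.5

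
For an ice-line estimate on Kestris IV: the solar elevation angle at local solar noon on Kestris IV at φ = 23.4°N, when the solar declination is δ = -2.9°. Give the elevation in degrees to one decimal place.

At local noon the hour angle is zero, so the zenith angle equals |φ − δ| = |+23.4° − (-2.900°)| = 26.300°.
Elevation = 90° − 26.300° = 63.7°.

63.7°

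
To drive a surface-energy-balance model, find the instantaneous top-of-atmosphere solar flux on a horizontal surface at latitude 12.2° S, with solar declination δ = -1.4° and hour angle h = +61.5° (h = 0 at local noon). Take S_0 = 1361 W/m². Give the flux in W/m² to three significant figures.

642 W/m²

cos θ_z = sin ϕ sin δ + cos ϕ cos δ cos h = 0.005163 + 0.466243 = 0.471406.
Flux = S_0 · cos θ_z = 1361 × 0.471406 = 641.6 W/m².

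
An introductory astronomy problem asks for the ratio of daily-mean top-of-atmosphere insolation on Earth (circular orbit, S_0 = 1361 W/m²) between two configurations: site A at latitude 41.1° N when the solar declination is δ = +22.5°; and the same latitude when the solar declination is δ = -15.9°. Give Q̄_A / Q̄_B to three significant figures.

Q̄_A / Q̄_B ≈ 2.45

— Configuration A (ϕ=+41.1°):
cos h₀ = −tan(+41.1°) tan(+22.500°) = -0.3613, h₀ = 1.9405 rad.
Bracket: h₀ sin ϕ sin δ + cos ϕ cos δ sin h₀ = 1.9405×0.65738×0.38268 + 0.75356×0.92388×0.93243 = 0.488164 + 0.649157 = 1.137321.
Q̄ = (S_0/π) × [bracket] = (1361/π) × 1.137321 = 492.71 W/m².
— Configuration B (ϕ=+41.1°):
cos h₀ = −tan(+41.1°) tan(-15.900°) = 0.2485, h₀ = 1.3197 rad.
Bracket: h₀ sin ϕ sin δ + cos ϕ cos δ sin h₀ = 1.3197×0.65738×-0.27396 + 0.75356×0.96174×0.96863 = -0.237672 + 0.701994 = 0.464322.
Q̄ = (S_0/π) × [bracket] = (1361/π) × 0.464322 = 201.15 W/m².
Ratio Q̄_A / Q̄_B = 492.71 / 201.15 = 2.449.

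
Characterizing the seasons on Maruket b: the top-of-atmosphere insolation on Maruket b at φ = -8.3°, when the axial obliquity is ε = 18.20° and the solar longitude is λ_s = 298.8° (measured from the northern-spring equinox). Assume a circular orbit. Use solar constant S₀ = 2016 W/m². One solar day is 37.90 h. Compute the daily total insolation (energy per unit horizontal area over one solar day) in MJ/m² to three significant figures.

88.8 MJ/m²

Solar declination: sin δ = sin ε · sin λ_s = sin 18.20° × sin 298.8° = -0.27370, so δ = -15.885°.
cos H₀ = −tan(-8.3°) tan(-15.885°) = -0.0415, H₀ = 1.6123 rad.
Bracket: H₀ sin φ sin δ + cos φ cos δ sin H₀ = 1.6123×-0.14436×-0.27370 + 0.98953×0.96181×0.99914 = 0.063704 + 0.950921 = 1.014625.
Q̄ = (S₀/π) × [bracket] = (2016/π) × 1.014625 = 651.10 W/m².
Daily total = Q̄ × 37.90 h × 3600 s/h = 651.10 × 37.90 × 3600 / 10⁶ = 88.84 MJ/m².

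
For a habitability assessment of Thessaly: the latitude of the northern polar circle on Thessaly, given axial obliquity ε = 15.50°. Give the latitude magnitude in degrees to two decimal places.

74.50°

The polar circle is the lowest latitude that experiences at least one full rotation of continuous daylight at the northern-summer solstice; it lies at |φ| = 90° − ε = 90° − 15.50° = 74.50°.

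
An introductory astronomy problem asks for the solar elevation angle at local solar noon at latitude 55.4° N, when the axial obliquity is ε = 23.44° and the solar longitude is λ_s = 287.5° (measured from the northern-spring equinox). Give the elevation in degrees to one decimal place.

12.3°

Solar declination: sin δ = sin ε · sin λ_s = sin 23.44° × sin 287.5° = -0.37938, so δ = -22.295°.
At local noon the hour angle is zero, so the zenith angle equals |φ − δ| = |+55.4° − (-22.295°)| = 77.695°.
Elevation = 90° − 77.695° = 12.3°.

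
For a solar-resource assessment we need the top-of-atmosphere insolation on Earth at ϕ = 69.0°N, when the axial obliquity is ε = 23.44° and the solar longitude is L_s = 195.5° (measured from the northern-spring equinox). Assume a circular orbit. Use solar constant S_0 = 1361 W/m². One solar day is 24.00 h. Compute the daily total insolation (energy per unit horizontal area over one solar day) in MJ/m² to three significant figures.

Solar declination: sin δ = sin ε · sin L_s = sin 23.44° × sin 195.5° = -0.10630, so δ = -6.102°.
cos h₀ = −tan(+69.0°) tan(-6.102°) = 0.2785, h₀ = 1.2886 rad.
Bracket: h₀ sin ϕ sin δ + cos ϕ cos δ sin h₀ = 1.2886×0.93358×-0.10630 + 0.35837×0.99433×0.96043 = -0.127880 + 0.342238 = 0.214358.
Q̄ = (S_0/π) × [bracket] = (1361/π) × 0.214358 = 92.864 W/m².
Daily total = Q̄ × 24.00 h × 3600 s/h = 92.864 × 24.00 × 3600 / 10⁶ = 8.023 MJ/m².

8.02 MJ/m²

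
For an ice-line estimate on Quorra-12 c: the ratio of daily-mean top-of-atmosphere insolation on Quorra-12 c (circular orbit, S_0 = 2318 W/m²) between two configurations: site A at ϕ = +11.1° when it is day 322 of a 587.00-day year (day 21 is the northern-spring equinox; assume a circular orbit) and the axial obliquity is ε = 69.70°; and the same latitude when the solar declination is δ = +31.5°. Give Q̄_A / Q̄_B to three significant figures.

Q̄_A / Q̄_B ≈ 0.955

— Configuration A (ϕ=+11.1°):
Solar longitude: L_s = 360° × (322 − 21)/587.00 = 184.600°.
sin δ = sin 69.70° × sin 184.600° = -0.07521, so δ = -4.313°.
cos h₀ = −tan(+11.1°) tan(-4.313°) = 0.0148, h₀ = 1.5560 rad.
Bracket: h₀ sin ϕ sin δ + cos ϕ cos δ sin h₀ = 1.5560×0.19252×-0.07521 + 0.98129×0.99717×0.99989 = -0.022530 + 0.978405 = 0.955875.
Q̄ = (S_0/π) × [bracket] = (2318/π) × 0.955875 = 705.29 W/m².
— Configuration B (ϕ=+11.1°):
cos h₀ = −tan(+11.1°) tan(+31.500°) = -0.1202, h₀ = 1.6913 rad.
Bracket: h₀ sin ϕ sin δ + cos ϕ cos δ sin h₀ = 1.6913×0.19252×0.52250 + 0.98129×0.85264×0.99275 = 0.170131 + 0.830621 = 1.000752.
Q̄ = (S_0/π) × [bracket] = (2318/π) × 1.000752 = 738.40 W/m².
Ratio Q̄_A / Q̄_B = 705.29 / 738.40 = 0.9552.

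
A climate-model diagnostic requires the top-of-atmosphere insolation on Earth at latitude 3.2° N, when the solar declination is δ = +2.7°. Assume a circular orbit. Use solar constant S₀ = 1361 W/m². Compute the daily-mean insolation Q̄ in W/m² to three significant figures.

Q̄ ≈ 434 W/m²

cos H₀ = −tan(+3.2°) tan(+2.700°) = -0.0026, H₀ = 1.5734 rad.
Bracket: H₀ sin φ sin δ + cos φ cos δ sin H₀ = 1.5734×0.05582×0.04711 + 0.99844×0.99889×1.00000 = 0.004138 + 0.997332 = 1.001470.
Q̄ = (S₀/π) × [bracket] = (1361/π) × 1.001470 = 433.9 W/m².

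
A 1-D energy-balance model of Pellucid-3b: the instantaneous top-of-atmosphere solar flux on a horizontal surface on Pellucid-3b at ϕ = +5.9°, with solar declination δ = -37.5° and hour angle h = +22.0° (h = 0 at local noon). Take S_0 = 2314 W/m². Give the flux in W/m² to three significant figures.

cos θ_z = sin ϕ sin δ + cos ϕ cos δ cos h = -0.062576 + 0.731688 = 0.669112.
Flux = S_0 · cos θ_z = 2314 × 0.669112 = 1548 W/m².

1.55e+03 W/m²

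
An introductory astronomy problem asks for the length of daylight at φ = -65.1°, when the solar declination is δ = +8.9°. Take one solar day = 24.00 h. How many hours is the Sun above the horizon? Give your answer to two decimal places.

cos H₀ = −tan φ · tan δ = −tan(-65.1°) × tan(+8.900°) = 0.3374, so H₀ = 1.2267 rad = 70.28°.
Daylight = 2H₀/(2π) × 24.00 h = (1.2267/π) × 24.00 = 9.37 h.

9.37 h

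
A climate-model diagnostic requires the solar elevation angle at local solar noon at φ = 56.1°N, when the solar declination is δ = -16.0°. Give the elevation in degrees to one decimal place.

At local noon the hour angle is zero, so the zenith angle equals |φ − δ| = |+56.1° − (-16.000°)| = 72.100°.
Elevation = 90° − 72.100° = 17.9°.

17.9°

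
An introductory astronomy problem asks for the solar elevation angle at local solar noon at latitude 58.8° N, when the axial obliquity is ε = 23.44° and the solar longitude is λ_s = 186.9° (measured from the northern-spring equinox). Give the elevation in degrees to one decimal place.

28.5°

Solar declination: sin δ = sin ε · sin λ_s = sin 23.44° × sin 186.9° = -0.04779, so δ = -2.739°.
At local noon the hour angle is zero, so the zenith angle equals |φ − δ| = |+58.8° − (-2.739°)| = 61.539°.
Elevation = 90° − 61.539° = 28.5°.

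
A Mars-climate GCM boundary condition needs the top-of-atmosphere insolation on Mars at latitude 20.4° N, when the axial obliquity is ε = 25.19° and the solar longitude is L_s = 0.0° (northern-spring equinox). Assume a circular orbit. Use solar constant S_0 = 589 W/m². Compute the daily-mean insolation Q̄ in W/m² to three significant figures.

Q̄ ≈ 176 W/m²

Solar declination: sin δ = sin ε · sin L_s = sin 25.19° × sin 0.0° = 0.00000, so δ = +0.000°.
cos h₀ = −tan(+20.4°) tan(+0.000°) = -0.0000, h₀ = 1.5708 rad.
Bracket: h₀ sin ϕ sin δ + cos ϕ cos δ sin h₀ = 1.5708×0.34857×0.00000 + 0.93728×1.00000×1.00000 = 0.000000 + 0.937280 = 0.937280.
Q̄ = (S_0/π) × [bracket] = (589/π) × 0.937280 = 175.7 W/m².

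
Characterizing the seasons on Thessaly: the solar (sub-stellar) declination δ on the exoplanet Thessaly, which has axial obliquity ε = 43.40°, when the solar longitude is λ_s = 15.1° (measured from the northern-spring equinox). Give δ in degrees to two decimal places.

sin δ = sin ε · sin λ_s = sin 43.40° × sin 15.1° = 0.178989.
δ = arcsin(0.178989) = +10.31°.

δ = +10.31°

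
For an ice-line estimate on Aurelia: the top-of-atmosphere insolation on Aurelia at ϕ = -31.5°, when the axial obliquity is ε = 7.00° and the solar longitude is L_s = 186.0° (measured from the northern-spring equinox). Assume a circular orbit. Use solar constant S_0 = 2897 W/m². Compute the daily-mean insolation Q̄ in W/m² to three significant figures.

Q̄ ≈ 796 W/m²

Solar declination: sin δ = sin ε · sin L_s = sin 7.00° × sin 186.0° = -0.01274, so δ = -0.730°.
cos h₀ = −tan(-31.5°) tan(-0.730°) = -0.0078, h₀ = 1.5786 rad.
Bracket: h₀ sin ϕ sin δ + cos ϕ cos δ sin h₀ = 1.5786×-0.52250×-0.01274 + 0.85264×0.99992×0.99997 = 0.010508 + 0.852546 = 0.863054.
Q̄ = (S_0/π) × [bracket] = (2897/π) × 0.863054 = 795.9 W/m².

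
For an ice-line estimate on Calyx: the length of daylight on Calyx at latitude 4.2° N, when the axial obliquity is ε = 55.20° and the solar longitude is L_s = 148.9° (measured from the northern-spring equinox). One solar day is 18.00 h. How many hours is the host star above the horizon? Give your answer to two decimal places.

9.20 h

Solar declination: sin δ = sin ε · sin L_s = sin 55.20° × sin 148.9° = 0.42415, so δ = +25.097°.
cos h₀ = −tan ϕ · tan δ = −tan(+4.2°) × tan(+25.097°) = -0.0344, so h₀ = 1.6052 rad = 91.97°.
Daylight = 2h₀/(2π) × 18.00 h = (1.6052/π) × 18.00 = 9.20 h.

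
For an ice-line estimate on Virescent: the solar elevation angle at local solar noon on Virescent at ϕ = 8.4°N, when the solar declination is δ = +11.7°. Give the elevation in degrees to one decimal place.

At local noon the hour angle is zero, so the zenith angle equals |ϕ − δ| = |+8.4° − (+11.700°)| = 3.300°.
Elevation = 90° − 3.300° = 86.7°.

86.7°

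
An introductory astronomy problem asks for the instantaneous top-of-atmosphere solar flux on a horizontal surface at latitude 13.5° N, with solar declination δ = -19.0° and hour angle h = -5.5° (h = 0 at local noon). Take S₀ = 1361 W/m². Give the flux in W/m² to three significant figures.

1.14e+03 W/m²

cos θ_z = sin φ sin δ + cos φ cos δ cos h = -0.076002 + 0.915161 = 0.839159.
Flux = S₀ · cos θ_z = 1361 × 0.839159 = 1142 W/m².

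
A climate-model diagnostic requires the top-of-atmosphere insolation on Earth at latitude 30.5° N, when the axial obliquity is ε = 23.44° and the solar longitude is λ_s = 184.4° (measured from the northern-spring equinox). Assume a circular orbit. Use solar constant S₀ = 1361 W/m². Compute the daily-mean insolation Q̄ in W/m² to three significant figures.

Q̄ ≈ 363 W/m²

Solar declination: sin δ = sin ε · sin λ_s = sin 23.44° × sin 184.4° = -0.03052, so δ = -1.749°.
cos H₀ = −tan(+30.5°) tan(-1.749°) = 0.0180, H₀ = 1.5528 rad.
Bracket: H₀ sin φ sin δ + cos φ cos δ sin H₀ = 1.5528×0.50754×-0.03052 + 0.86163×0.99953×0.99984 = -0.024053 + 0.861087 = 0.837034.
Q̄ = (S₀/π) × [bracket] = (1361/π) × 0.837034 = 362.6 W/m².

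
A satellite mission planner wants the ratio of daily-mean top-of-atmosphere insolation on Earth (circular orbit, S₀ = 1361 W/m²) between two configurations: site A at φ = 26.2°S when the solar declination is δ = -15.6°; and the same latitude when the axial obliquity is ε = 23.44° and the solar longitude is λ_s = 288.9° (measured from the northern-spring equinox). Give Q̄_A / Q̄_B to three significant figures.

Q̄_A / Q̄_B ≈ 0.955

— Configuration A (φ=-26.2°):
cos H₀ = −tan(-26.2°) tan(-15.600°) = -0.1374, H₀ = 1.7086 rad.
Bracket: H₀ sin φ sin δ + cos φ cos δ sin H₀ = 1.7086×-0.44151×-0.26892 + 0.89726×0.96316×0.99052 = 0.202864 + 0.856012 = 1.058876.
Q̄ = (S₀/π) × [bracket] = (1361/π) × 1.058876 = 458.73 W/m².
— Configuration B (φ=-26.2°):
Solar declination: sin δ = sin ε · sin λ_s = sin 23.44° × sin 288.9° = -0.37634, so δ = -22.107°.
cos H₀ = −tan(-26.2°) tan(-22.107°) = -0.1999, H₀ = 1.7720 rad.
Bracket: H₀ sin φ sin δ + cos φ cos δ sin H₀ = 1.7720×-0.44151×-0.37634 + 0.89726×0.92648×0.97982 = 0.294432 + 0.814518 = 1.108950.
Q̄ = (S₀/π) × [bracket] = (1361/π) × 1.108950 = 480.42 W/m².
Ratio Q̄_A / Q̄_B = 458.73 / 480.42 = 0.9549.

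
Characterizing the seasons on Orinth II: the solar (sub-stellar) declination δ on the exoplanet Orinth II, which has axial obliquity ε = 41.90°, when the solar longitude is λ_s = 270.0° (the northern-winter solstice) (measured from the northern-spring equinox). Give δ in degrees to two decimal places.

sin δ = sin ε · sin λ_s = sin 41.90° × sin 270.0° = -0.667833.
δ = arcsin(-0.667833) = -41.90°.

δ = -41.90°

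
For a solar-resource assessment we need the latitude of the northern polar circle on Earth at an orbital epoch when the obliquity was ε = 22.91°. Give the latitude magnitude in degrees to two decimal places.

The polar circle is the lowest latitude that experiences at least one full rotation of continuous daylight at the northern-summer solstice; it lies at |ϕ| = 90° − ε = 90° − 22.91° = 67.09°.

67.09°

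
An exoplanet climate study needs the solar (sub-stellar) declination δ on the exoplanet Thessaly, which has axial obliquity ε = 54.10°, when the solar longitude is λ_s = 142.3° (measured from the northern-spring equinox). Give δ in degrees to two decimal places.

δ = +29.69°

sin δ = sin ε · sin λ_s = sin 54.10° × sin 142.3° = 0.495362.
δ = arcsin(0.495362) = +29.69°.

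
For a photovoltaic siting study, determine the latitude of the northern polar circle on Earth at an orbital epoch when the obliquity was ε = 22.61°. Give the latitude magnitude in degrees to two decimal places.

67.39°

The polar circle is the lowest latitude that experiences at least one full rotation of continuous daylight at the northern-summer solstice; it lies at |ϕ| = 90° − ε = 90° − 22.61° = 67.39°.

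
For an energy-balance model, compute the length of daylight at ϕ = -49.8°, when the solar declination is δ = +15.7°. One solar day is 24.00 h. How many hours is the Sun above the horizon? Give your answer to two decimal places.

cos h₀ = −tan ϕ · tan δ = −tan(-49.8°) × tan(+15.700°) = 0.3326, so h₀ = 1.2317 rad = 70.57°.
Daylight = 2h₀/(2π) × 24.00 h = (1.2317/π) × 24.00 = 9.41 h.

9.41 h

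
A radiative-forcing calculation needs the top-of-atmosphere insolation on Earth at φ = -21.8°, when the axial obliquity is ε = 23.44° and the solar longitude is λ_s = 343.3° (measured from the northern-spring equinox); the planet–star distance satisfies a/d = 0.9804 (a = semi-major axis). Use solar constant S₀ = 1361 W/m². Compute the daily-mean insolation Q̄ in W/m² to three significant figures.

Solar declination: sin δ = sin ε · sin λ_s = sin 23.44° × sin 343.3° = -0.11431, so δ = -6.564°.
cos H₀ = −tan(-21.8°) tan(-6.564°) = -0.0460, H₀ = 1.6168 rad.
Bracket: H₀ sin φ sin δ + cos φ cos δ sin H₀ = 1.6168×-0.37137×-0.11431 + 0.92849×0.99345×0.99894 = 0.068635 + 0.921431 = 0.990066.
Inverse-square distance factor (a/d)² = 0.9804² = 0.961184.
Q̄ = (S₀/π) × 0.961184 × [bracket] = (1361/π) × 0.961184 × 0.990066 = 412.3 W/m².

Q̄ ≈ 412 W/m²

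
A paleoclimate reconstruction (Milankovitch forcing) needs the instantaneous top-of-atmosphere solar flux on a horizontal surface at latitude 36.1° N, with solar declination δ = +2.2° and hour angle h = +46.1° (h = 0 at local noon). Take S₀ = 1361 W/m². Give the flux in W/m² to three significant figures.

793 W/m²

cos θ_z = sin φ sin δ + cos φ cos δ cos h = 0.022618 + 0.559849 = 0.582467.
Flux = S₀ · cos θ_z = 1361 × 0.582467 = 792.7 W/m².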